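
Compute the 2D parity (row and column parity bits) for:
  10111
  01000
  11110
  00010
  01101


Row parities: 01011
Column parities: 01110

Row P: 01011, Col P: 01110, Corner: 1


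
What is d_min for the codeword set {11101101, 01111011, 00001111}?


Comparing all pairs, minimum distance: 4
Can detect 3 errors, correct 1 errors

4


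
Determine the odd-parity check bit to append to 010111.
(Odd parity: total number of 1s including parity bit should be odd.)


Number of 1s in data: 4
Parity bit: 1

1


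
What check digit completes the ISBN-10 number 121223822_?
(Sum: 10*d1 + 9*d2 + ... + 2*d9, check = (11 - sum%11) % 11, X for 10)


Weighted sum: 119
119 mod 11 = 9

Check digit: 2


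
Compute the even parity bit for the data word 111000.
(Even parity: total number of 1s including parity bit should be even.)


Number of 1s in data: 3
Parity bit: 1

1


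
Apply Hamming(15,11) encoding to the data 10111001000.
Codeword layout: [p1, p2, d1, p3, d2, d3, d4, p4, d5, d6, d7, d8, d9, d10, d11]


Parity bits: p1=1, p2=1, p3=1, p4=0

111101101001000


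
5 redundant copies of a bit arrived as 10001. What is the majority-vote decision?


Ones: 2 out of 5
Threshold: 3

0 (2/5 voted 1)


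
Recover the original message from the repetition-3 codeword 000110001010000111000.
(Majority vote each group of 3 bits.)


Groups: 000, 110, 001, 010, 000, 111, 000
Majority votes: 0100010

0100010


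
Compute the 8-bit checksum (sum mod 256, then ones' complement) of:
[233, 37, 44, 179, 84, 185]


Sum = 762 mod 256 = 250
Complement = 5

5


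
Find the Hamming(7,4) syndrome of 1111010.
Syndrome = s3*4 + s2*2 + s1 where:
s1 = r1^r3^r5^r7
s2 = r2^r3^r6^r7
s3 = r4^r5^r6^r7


s1=0, s2=1, s3=0

Syndrome = 2 (error at position 2)


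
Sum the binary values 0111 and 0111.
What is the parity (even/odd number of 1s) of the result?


0111 = 7
0111 = 7
Sum = 14 = 1110
1s count = 3

odd parity (3 ones in 1110)


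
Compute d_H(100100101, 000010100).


XOR: 100110001
Count of 1s: 4

4


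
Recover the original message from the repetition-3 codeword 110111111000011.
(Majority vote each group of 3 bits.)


Groups: 110, 111, 111, 000, 011
Majority votes: 11101

11101


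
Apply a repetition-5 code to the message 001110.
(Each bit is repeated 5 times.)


Each bit -> 5 copies

000000000011111111111111100000


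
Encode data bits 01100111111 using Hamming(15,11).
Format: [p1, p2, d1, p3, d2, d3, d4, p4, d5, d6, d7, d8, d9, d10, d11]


Parity bits: p1=0, p2=1, p3=0, p4=0

010011000111111


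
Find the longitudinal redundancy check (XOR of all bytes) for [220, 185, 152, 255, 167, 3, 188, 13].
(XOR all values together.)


XOR chain: 220 ^ 185 ^ 152 ^ 255 ^ 167 ^ 3 ^ 188 ^ 13 = 23

23


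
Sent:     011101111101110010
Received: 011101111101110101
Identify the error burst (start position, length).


XOR: 000000000000000111

Burst at position 15, length 3


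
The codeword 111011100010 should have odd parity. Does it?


Number of 1s: 7

Yes, parity is correct (7 ones)


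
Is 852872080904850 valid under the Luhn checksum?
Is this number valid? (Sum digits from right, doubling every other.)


Luhn sum = 62
62 mod 10 = 2

Invalid (Luhn sum mod 10 = 2)


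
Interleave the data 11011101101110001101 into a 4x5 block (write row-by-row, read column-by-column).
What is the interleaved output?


Matrix:
  11011
  10110
  11100
  01101
Read columns: 11101011011111001001

11101011011111001001


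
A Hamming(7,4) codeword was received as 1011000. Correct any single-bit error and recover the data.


Syndrome = 6: error at position 6

Data: 1010 (corrected bit 6)


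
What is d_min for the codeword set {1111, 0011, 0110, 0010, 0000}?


Comparing all pairs, minimum distance: 1
Can detect 0 errors, correct 0 errors

1


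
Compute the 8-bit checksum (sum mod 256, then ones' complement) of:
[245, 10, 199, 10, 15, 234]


Sum = 713 mod 256 = 201
Complement = 54

54


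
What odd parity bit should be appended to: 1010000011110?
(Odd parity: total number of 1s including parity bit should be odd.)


Number of 1s in data: 6
Parity bit: 1

1


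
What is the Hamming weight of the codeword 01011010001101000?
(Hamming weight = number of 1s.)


Counting 1s in 01011010001101000

7


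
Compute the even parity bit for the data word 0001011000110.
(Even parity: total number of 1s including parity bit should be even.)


Number of 1s in data: 5
Parity bit: 1

1


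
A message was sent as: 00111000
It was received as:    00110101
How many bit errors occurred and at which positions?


XOR: 00001101

3 error(s) at position(s): 4, 5, 7


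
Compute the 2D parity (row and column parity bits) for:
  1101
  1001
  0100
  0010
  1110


Row parities: 10111
Column parities: 1100

Row P: 10111, Col P: 1100, Corner: 0


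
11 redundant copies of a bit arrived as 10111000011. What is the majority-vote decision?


Ones: 6 out of 11
Threshold: 6

1 (6/11 voted 1)


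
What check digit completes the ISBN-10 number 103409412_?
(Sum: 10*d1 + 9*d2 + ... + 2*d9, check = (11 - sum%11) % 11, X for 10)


Weighted sum: 130
130 mod 11 = 9

Check digit: 2


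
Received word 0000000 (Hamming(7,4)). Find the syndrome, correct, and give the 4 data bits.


Syndrome = 0: no error detected

Data: 0000 (no errors)


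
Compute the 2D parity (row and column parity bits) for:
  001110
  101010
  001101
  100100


Row parities: 1110
Column parities: 001101

Row P: 1110, Col P: 001101, Corner: 1


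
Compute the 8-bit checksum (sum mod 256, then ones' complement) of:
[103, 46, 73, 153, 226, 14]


Sum = 615 mod 256 = 103
Complement = 152

152


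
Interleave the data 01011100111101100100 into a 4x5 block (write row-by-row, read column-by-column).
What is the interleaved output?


Matrix:
  01011
  10011
  11011
  00100
Read columns: 01101010000111101110

01101010000111101110


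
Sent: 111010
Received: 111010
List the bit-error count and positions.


XOR: 000000

0 errors (received matches sent)


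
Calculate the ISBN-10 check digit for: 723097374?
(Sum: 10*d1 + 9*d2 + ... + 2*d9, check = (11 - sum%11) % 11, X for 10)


Weighted sum: 242
242 mod 11 = 0

Check digit: 0


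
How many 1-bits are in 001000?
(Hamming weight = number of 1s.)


Counting 1s in 001000

1


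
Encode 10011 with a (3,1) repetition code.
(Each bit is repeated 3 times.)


Each bit -> 3 copies

111000000111111


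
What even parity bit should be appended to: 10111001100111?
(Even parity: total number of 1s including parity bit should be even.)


Number of 1s in data: 9
Parity bit: 1

1


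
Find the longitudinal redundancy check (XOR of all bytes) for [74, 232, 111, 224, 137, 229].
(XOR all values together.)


XOR chain: 74 ^ 232 ^ 111 ^ 224 ^ 137 ^ 229 = 65

65


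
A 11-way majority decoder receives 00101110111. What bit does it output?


Ones: 7 out of 11
Threshold: 6

1 (7/11 voted 1)


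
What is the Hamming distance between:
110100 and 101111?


XOR: 011011
Count of 1s: 4

4


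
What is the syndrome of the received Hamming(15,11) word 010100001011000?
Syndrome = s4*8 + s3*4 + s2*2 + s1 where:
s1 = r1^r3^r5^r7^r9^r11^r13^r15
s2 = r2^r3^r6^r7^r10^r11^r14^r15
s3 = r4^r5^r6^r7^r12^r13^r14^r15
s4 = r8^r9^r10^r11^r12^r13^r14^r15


s1=0, s2=0, s3=0, s4=1

Syndrome = 8 (error at position 8)


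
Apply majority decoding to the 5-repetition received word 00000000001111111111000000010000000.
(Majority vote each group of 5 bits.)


Groups: 00000, 00000, 11111, 11111, 00000, 00100, 00000
Majority votes: 0011000

0011000


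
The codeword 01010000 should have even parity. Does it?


Number of 1s: 2

Yes, parity is correct (2 ones)


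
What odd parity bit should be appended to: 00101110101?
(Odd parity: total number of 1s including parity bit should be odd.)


Number of 1s in data: 6
Parity bit: 1

1


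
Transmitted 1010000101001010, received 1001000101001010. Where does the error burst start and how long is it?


XOR: 0011000000000000

Burst at position 2, length 2


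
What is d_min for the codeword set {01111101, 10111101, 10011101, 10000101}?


Comparing all pairs, minimum distance: 1
Can detect 0 errors, correct 0 errors

1


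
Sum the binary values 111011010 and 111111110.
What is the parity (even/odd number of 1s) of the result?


111011010 = 474
111111110 = 510
Sum = 984 = 1111011000
1s count = 6

even parity (6 ones in 1111011000)


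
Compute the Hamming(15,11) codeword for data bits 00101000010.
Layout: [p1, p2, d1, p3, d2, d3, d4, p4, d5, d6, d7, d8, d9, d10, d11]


Parity bits: p1=1, p2=0, p3=0, p4=0

100001001000010


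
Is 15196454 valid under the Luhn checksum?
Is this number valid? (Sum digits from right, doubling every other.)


Luhn sum = 30
30 mod 10 = 0

Valid (Luhn sum mod 10 = 0)


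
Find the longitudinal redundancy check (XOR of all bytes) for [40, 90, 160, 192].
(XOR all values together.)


XOR chain: 40 ^ 90 ^ 160 ^ 192 = 18

18


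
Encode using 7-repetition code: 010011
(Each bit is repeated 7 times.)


Each bit -> 7 copies

000000011111110000000000000011111111111111


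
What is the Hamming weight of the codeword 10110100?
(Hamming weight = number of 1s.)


Counting 1s in 10110100

4


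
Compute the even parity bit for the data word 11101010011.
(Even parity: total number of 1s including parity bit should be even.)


Number of 1s in data: 7
Parity bit: 1

1


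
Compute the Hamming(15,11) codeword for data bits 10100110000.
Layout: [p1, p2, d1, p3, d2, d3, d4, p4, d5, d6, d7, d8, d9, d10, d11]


Parity bits: p1=0, p2=0, p3=1, p4=0

001101000110000


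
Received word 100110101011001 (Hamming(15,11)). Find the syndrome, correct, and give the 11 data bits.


Syndrome = 6: error at position 6

Data: 01111011001 (corrected bit 6)


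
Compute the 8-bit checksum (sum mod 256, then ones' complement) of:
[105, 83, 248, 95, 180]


Sum = 711 mod 256 = 199
Complement = 56

56


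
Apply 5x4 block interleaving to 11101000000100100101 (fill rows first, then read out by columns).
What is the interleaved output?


Matrix:
  1110
  1000
  0001
  0010
  0101
Read columns: 11000100011001000101

11000100011001000101


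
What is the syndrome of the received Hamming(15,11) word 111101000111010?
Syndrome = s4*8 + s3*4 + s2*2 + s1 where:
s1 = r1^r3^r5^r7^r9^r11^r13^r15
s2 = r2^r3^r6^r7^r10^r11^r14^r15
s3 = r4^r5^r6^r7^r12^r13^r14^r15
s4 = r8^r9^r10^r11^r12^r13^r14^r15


s1=1, s2=0, s3=0, s4=0

Syndrome = 1 (error at position 1)


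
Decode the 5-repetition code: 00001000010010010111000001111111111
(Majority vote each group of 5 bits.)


Groups: 00001, 00001, 00100, 10111, 00000, 11111, 11111
Majority votes: 0001011

0001011


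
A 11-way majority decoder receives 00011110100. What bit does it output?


Ones: 5 out of 11
Threshold: 6

0 (5/11 voted 1)


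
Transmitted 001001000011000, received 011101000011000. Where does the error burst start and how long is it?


XOR: 010100000000000

Burst at position 1, length 3


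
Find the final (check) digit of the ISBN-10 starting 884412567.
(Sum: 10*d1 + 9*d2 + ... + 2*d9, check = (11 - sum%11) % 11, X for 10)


Weighted sum: 280
280 mod 11 = 5

Check digit: 6


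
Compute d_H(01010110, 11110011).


XOR: 10100101
Count of 1s: 4

4


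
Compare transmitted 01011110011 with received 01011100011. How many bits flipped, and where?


XOR: 00000010000

1 error(s) at position(s): 6


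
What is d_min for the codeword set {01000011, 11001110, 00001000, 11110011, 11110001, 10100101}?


Comparing all pairs, minimum distance: 1
Can detect 0 errors, correct 0 errors

1


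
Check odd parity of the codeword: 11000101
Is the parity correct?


Number of 1s: 4

No, parity error (4 ones)


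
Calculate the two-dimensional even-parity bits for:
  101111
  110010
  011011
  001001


Row parities: 1100
Column parities: 001111

Row P: 1100, Col P: 001111, Corner: 0


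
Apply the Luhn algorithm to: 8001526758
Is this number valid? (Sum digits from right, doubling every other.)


Luhn sum = 30
30 mod 10 = 0

Valid (Luhn sum mod 10 = 0)


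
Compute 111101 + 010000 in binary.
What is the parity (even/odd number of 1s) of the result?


111101 = 61
010000 = 16
Sum = 77 = 1001101
1s count = 4

even parity (4 ones in 1001101)


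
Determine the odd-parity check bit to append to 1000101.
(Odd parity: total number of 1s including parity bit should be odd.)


Number of 1s in data: 3
Parity bit: 0

0


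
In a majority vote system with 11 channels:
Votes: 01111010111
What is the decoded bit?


Ones: 8 out of 11
Threshold: 6

1 (8/11 voted 1)


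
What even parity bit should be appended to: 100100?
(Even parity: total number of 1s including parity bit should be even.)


Number of 1s in data: 2
Parity bit: 0

0


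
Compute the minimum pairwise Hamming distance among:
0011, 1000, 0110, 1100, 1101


Comparing all pairs, minimum distance: 1
Can detect 0 errors, correct 0 errors

1


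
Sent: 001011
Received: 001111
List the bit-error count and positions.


XOR: 000100

1 error(s) at position(s): 3


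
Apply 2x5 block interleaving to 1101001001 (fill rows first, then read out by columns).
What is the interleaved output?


Matrix:
  11010
  01001
Read columns: 1011001001

1011001001


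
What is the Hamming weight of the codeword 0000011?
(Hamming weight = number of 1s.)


Counting 1s in 0000011

2


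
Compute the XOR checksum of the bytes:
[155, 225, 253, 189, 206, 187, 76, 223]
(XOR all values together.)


XOR chain: 155 ^ 225 ^ 253 ^ 189 ^ 206 ^ 187 ^ 76 ^ 223 = 220

220


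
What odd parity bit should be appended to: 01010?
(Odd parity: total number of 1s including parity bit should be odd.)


Number of 1s in data: 2
Parity bit: 1

1


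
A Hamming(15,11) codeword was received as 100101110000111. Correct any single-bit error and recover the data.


Syndrome = 0: no error detected

Data: 00110000111 (no errors)


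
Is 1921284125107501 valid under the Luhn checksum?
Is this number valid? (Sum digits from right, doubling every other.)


Luhn sum = 59
59 mod 10 = 9

Invalid (Luhn sum mod 10 = 9)


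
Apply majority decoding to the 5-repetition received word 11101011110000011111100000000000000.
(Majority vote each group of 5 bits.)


Groups: 11101, 01111, 00000, 11111, 10000, 00000, 00000
Majority votes: 1101000

1101000


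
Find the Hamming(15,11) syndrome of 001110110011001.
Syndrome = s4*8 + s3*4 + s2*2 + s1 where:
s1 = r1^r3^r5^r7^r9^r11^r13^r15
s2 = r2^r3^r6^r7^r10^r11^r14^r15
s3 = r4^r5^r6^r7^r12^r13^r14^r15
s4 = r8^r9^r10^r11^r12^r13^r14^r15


s1=1, s2=0, s3=1, s4=0

Syndrome = 5 (error at position 5)


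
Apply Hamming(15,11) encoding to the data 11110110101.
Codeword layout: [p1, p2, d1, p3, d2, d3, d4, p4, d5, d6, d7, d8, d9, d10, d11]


Parity bits: p1=0, p2=0, p3=1, p4=0

001111100110101


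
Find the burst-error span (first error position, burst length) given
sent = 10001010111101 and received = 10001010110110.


XOR: 00000000001011

Burst at position 10, length 4


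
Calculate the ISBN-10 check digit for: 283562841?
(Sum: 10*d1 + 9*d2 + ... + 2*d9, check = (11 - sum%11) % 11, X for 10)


Weighted sum: 243
243 mod 11 = 1

Check digit: X


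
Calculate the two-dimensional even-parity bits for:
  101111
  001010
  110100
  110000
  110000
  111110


Row parities: 101001
Column parities: 101111

Row P: 101001, Col P: 101111, Corner: 1


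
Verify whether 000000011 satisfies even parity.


Number of 1s: 2

Yes, parity is correct (2 ones)


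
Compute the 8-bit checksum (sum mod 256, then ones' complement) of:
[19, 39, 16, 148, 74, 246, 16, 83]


Sum = 641 mod 256 = 129
Complement = 126

126


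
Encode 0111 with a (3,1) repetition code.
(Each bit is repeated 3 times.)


Each bit -> 3 copies

000111111111


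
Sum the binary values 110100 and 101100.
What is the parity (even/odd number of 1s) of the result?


110100 = 52
101100 = 44
Sum = 96 = 1100000
1s count = 2

even parity (2 ones in 1100000)


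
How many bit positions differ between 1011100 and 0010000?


XOR: 1001100
Count of 1s: 3

3


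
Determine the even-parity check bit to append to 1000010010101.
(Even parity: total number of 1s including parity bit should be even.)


Number of 1s in data: 5
Parity bit: 1

1


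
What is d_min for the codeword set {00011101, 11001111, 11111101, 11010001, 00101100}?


Comparing all pairs, minimum distance: 3
Can detect 2 errors, correct 1 errors

3


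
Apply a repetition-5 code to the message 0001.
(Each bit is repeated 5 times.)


Each bit -> 5 copies

00000000000000011111


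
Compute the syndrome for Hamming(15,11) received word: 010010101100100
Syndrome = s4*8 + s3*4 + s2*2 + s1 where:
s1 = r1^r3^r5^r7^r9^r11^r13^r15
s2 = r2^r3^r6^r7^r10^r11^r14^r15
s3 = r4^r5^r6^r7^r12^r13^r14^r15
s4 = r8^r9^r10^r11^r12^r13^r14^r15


s1=0, s2=1, s3=1, s4=1

Syndrome = 14 (error at position 14)


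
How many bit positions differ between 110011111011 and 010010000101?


XOR: 100001111110
Count of 1s: 7

7


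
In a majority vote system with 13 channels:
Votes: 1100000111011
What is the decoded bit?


Ones: 7 out of 13
Threshold: 7

1 (7/13 voted 1)


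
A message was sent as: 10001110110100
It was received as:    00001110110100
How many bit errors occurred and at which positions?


XOR: 10000000000000

1 error(s) at position(s): 0


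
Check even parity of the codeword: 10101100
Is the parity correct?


Number of 1s: 4

Yes, parity is correct (4 ones)


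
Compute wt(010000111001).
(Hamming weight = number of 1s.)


Counting 1s in 010000111001

5


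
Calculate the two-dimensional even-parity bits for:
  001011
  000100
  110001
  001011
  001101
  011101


Row parities: 111110
Column parities: 100101

Row P: 111110, Col P: 100101, Corner: 1


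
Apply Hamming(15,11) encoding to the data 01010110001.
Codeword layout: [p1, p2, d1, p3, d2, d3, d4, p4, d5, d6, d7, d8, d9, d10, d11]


Parity bits: p1=0, p2=0, p3=1, p4=1

000110110110001


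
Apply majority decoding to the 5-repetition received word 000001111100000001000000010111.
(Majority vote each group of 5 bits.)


Groups: 00000, 11111, 00000, 00100, 00000, 10111
Majority votes: 010001

010001


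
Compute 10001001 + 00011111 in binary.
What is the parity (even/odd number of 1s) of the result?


10001001 = 137
00011111 = 31
Sum = 168 = 10101000
1s count = 3

odd parity (3 ones in 10101000)


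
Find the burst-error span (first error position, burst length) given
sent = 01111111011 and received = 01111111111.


XOR: 00000000100

Burst at position 8, length 1


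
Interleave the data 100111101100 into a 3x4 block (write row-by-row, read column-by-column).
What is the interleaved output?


Matrix:
  1001
  1110
  1100
Read columns: 111011010100

111011010100


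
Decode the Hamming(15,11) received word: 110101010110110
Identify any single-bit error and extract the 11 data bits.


Syndrome = 11: error at position 11

Data: 00100100110 (corrected bit 11)


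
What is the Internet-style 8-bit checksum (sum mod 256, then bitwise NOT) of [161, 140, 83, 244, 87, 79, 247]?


Sum = 1041 mod 256 = 17
Complement = 238

238


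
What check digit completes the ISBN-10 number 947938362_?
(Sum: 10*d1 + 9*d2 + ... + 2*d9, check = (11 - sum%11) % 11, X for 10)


Weighted sum: 337
337 mod 11 = 7

Check digit: 4


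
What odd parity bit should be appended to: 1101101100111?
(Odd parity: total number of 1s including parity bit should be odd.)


Number of 1s in data: 9
Parity bit: 0

0


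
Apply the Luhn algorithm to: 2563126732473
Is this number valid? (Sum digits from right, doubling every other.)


Luhn sum = 50
50 mod 10 = 0

Valid (Luhn sum mod 10 = 0)


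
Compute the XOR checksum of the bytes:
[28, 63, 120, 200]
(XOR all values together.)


XOR chain: 28 ^ 63 ^ 120 ^ 200 = 147

147


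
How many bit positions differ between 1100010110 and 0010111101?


XOR: 1110101011
Count of 1s: 7

7


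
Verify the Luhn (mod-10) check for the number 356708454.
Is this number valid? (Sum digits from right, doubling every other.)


Luhn sum = 31
31 mod 10 = 1

Invalid (Luhn sum mod 10 = 1)


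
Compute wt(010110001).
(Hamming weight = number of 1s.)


Counting 1s in 010110001

4


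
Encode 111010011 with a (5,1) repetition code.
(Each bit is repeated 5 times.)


Each bit -> 5 copies

111111111111111000001111100000000001111111111


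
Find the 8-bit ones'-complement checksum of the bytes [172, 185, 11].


Sum = 368 mod 256 = 112
Complement = 143

143


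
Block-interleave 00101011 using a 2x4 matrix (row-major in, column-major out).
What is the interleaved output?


Matrix:
  0010
  1011
Read columns: 01001101

01001101


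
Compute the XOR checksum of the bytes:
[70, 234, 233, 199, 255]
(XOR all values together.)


XOR chain: 70 ^ 234 ^ 233 ^ 199 ^ 255 = 125

125


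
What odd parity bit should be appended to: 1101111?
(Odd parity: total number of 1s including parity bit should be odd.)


Number of 1s in data: 6
Parity bit: 1

1


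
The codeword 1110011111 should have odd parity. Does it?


Number of 1s: 8

No, parity error (8 ones)


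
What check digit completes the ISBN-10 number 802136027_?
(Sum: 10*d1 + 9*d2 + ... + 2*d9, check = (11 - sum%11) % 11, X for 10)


Weighted sum: 171
171 mod 11 = 6

Check digit: 5


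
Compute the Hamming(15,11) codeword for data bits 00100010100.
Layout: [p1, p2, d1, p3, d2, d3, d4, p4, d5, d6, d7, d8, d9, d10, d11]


Parity bits: p1=0, p2=0, p3=0, p4=0

000001000010100


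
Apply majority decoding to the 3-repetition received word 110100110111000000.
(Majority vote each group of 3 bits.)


Groups: 110, 100, 110, 111, 000, 000
Majority votes: 101100

101100


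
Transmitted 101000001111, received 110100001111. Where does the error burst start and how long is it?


XOR: 011100000000

Burst at position 1, length 3


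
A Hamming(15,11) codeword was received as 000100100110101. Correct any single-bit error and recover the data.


Syndrome = 0: no error detected

Data: 00010110101 (no errors)


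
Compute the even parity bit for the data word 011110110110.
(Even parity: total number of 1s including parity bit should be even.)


Number of 1s in data: 8
Parity bit: 0

0


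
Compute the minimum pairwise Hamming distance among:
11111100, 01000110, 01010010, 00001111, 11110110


Comparing all pairs, minimum distance: 2
Can detect 1 errors, correct 0 errors

2


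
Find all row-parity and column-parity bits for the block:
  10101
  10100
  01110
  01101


Row parities: 1011
Column parities: 00010

Row P: 1011, Col P: 00010, Corner: 1


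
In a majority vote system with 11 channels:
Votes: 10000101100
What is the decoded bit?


Ones: 4 out of 11
Threshold: 6

0 (4/11 voted 1)


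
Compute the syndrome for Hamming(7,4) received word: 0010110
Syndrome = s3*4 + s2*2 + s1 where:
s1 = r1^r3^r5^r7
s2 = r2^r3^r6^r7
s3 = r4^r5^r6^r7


s1=0, s2=0, s3=0

Syndrome = 0 (no error)


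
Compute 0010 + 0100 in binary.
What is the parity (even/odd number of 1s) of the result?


0010 = 2
0100 = 4
Sum = 6 = 110
1s count = 2

even parity (2 ones in 110)


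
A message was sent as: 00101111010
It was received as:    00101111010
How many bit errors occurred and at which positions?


XOR: 00000000000

0 errors (received matches sent)


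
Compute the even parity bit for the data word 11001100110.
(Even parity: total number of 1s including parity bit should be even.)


Number of 1s in data: 6
Parity bit: 0

0


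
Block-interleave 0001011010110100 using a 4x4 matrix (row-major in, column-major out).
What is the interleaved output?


Matrix:
  0001
  0110
  1011
  0100
Read columns: 0010010101101010

0010010101101010


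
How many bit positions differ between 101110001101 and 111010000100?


XOR: 010100001001
Count of 1s: 4

4


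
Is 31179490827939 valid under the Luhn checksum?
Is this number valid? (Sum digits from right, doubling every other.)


Luhn sum = 76
76 mod 10 = 6

Invalid (Luhn sum mod 10 = 6)


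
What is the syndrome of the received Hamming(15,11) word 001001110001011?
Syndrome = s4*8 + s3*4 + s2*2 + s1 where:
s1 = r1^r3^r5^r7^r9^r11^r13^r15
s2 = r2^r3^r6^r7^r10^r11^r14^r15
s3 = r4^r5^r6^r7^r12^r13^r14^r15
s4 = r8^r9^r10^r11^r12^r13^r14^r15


s1=1, s2=1, s3=1, s4=0

Syndrome = 7 (error at position 7)


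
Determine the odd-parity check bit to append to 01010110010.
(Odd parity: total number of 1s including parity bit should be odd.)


Number of 1s in data: 5
Parity bit: 0

0


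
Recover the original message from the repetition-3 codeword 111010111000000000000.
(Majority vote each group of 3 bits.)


Groups: 111, 010, 111, 000, 000, 000, 000
Majority votes: 1010000

1010000


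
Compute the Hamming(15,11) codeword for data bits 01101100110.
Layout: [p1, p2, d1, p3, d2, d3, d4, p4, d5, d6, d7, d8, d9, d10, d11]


Parity bits: p1=1, p2=1, p3=0, p4=0

110011001100110


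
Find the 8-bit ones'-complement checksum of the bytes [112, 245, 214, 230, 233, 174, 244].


Sum = 1452 mod 256 = 172
Complement = 83

83


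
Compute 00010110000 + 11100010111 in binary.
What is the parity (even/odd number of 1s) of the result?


00010110000 = 176
11100010111 = 1815
Sum = 1991 = 11111000111
1s count = 8

even parity (8 ones in 11111000111)


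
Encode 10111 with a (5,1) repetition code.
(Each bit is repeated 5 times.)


Each bit -> 5 copies

1111100000111111111111111


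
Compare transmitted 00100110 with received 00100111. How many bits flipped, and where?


XOR: 00000001

1 error(s) at position(s): 7


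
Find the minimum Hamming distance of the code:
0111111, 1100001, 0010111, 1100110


Comparing all pairs, minimum distance: 2
Can detect 1 errors, correct 0 errors

2


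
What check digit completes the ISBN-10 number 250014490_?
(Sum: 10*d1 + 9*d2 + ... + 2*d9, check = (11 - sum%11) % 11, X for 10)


Weighted sum: 134
134 mod 11 = 2

Check digit: 9


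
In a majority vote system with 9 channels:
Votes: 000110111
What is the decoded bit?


Ones: 5 out of 9
Threshold: 5

1 (5/9 voted 1)


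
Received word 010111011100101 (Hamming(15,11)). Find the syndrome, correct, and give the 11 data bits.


Syndrome = 12: error at position 12

Data: 01101101101 (corrected bit 12)


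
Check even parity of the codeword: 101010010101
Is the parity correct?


Number of 1s: 6

Yes, parity is correct (6 ones)


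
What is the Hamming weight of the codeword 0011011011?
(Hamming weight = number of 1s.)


Counting 1s in 0011011011

6


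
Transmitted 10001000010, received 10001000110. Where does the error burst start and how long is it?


XOR: 00000000100

Burst at position 8, length 1


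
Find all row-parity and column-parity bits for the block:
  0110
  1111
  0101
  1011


Row parities: 0001
Column parities: 0111

Row P: 0001, Col P: 0111, Corner: 1


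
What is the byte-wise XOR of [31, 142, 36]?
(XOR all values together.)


XOR chain: 31 ^ 142 ^ 36 = 181

181


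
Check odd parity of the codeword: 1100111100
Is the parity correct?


Number of 1s: 6

No, parity error (6 ones)


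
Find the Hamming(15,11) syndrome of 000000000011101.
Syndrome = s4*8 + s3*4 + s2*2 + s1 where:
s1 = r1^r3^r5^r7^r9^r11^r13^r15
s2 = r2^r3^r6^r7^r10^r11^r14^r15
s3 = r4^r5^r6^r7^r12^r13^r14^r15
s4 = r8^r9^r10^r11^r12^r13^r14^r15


s1=1, s2=0, s3=1, s4=0

Syndrome = 5 (error at position 5)


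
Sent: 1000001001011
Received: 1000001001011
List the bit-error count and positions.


XOR: 0000000000000

0 errors (received matches sent)


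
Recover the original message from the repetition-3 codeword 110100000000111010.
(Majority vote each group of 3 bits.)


Groups: 110, 100, 000, 000, 111, 010
Majority votes: 100010

100010


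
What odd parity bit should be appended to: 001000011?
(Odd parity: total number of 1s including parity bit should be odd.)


Number of 1s in data: 3
Parity bit: 0

0


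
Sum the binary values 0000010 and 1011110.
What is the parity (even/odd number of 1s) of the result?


0000010 = 2
1011110 = 94
Sum = 96 = 1100000
1s count = 2

even parity (2 ones in 1100000)


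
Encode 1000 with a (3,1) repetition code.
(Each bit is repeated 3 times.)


Each bit -> 3 copies

111000000000


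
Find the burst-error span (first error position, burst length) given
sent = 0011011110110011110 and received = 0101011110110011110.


XOR: 0110000000000000000

Burst at position 1, length 2


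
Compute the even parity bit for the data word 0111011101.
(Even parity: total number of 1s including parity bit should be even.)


Number of 1s in data: 7
Parity bit: 1

1


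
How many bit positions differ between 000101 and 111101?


XOR: 111000
Count of 1s: 3

3


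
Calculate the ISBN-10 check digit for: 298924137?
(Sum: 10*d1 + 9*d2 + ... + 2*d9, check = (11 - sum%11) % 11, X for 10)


Weighted sum: 287
287 mod 11 = 1

Check digit: X


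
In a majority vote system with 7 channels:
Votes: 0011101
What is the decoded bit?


Ones: 4 out of 7
Threshold: 4

1 (4/7 voted 1)


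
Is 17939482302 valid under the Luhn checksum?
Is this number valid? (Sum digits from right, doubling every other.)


Luhn sum = 55
55 mod 10 = 5

Invalid (Luhn sum mod 10 = 5)


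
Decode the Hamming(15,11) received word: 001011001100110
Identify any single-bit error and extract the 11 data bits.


Syndrome = 0: no error detected

Data: 11101100110 (no errors)


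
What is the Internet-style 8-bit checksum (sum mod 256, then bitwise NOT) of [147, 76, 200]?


Sum = 423 mod 256 = 167
Complement = 88

88


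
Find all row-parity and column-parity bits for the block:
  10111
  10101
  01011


Row parities: 011
Column parities: 01001

Row P: 011, Col P: 01001, Corner: 0


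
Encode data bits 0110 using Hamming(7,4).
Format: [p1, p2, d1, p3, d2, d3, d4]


Parity bits: p1=1, p2=1, p3=0

1100110


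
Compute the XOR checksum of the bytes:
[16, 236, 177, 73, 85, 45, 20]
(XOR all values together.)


XOR chain: 16 ^ 236 ^ 177 ^ 73 ^ 85 ^ 45 ^ 20 = 104

104


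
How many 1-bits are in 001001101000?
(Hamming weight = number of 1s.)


Counting 1s in 001001101000

4


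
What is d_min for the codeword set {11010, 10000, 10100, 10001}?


Comparing all pairs, minimum distance: 1
Can detect 0 errors, correct 0 errors

1


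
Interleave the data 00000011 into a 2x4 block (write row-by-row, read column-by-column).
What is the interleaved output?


Matrix:
  0000
  0011
Read columns: 00000101

00000101


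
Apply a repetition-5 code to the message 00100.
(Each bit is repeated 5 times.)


Each bit -> 5 copies

0000000000111110000000000


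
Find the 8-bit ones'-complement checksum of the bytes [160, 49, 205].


Sum = 414 mod 256 = 158
Complement = 97

97


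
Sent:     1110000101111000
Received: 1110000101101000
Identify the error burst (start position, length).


XOR: 0000000000010000

Burst at position 11, length 1


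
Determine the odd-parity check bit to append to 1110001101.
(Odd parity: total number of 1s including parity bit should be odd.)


Number of 1s in data: 6
Parity bit: 1

1


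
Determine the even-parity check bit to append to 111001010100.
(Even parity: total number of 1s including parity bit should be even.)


Number of 1s in data: 6
Parity bit: 0

0


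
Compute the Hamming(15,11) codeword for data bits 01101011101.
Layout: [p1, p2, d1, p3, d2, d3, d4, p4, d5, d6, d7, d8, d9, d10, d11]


Parity bits: p1=1, p2=1, p3=1, p4=1

110111011011101


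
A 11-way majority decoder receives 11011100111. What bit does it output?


Ones: 8 out of 11
Threshold: 6

1 (8/11 voted 1)


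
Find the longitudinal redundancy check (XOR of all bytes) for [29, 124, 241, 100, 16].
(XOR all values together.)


XOR chain: 29 ^ 124 ^ 241 ^ 100 ^ 16 = 228

228


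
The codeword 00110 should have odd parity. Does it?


Number of 1s: 2

No, parity error (2 ones)


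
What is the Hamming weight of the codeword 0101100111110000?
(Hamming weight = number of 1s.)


Counting 1s in 0101100111110000

8


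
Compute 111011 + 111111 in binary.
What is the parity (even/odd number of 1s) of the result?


111011 = 59
111111 = 63
Sum = 122 = 1111010
1s count = 5

odd parity (5 ones in 1111010)


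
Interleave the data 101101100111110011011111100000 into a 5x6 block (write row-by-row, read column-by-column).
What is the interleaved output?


Matrix:
  101101
  100111
  110011
  011111
  100000
Read columns: 111010011010010110100111011110

111010011010010110100111011110


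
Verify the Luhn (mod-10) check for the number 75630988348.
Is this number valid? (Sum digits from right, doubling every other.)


Luhn sum = 63
63 mod 10 = 3

Invalid (Luhn sum mod 10 = 3)


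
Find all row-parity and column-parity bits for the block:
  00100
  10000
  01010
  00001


Row parities: 1101
Column parities: 11111

Row P: 1101, Col P: 11111, Corner: 1


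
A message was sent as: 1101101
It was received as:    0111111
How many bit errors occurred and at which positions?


XOR: 1010010

3 error(s) at position(s): 0, 2, 5


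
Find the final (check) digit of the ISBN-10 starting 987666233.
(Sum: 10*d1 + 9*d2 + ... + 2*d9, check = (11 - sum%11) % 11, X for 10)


Weighted sum: 349
349 mod 11 = 8

Check digit: 3


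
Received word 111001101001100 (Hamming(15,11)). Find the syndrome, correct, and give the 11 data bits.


Syndrome = 9: error at position 9

Data: 10110001100 (corrected bit 9)


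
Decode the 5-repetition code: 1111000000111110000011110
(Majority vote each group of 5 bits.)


Groups: 11110, 00000, 11111, 00000, 11110
Majority votes: 10101

10101


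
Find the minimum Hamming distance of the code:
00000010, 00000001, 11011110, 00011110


Comparing all pairs, minimum distance: 2
Can detect 1 errors, correct 0 errors

2


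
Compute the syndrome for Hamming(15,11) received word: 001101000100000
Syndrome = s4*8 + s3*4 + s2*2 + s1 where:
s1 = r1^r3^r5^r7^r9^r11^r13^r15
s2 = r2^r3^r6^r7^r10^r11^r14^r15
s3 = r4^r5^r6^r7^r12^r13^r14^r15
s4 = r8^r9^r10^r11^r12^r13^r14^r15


s1=1, s2=1, s3=0, s4=1

Syndrome = 11 (error at position 11)


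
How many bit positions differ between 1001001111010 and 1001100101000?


XOR: 0000101010010
Count of 1s: 4

4


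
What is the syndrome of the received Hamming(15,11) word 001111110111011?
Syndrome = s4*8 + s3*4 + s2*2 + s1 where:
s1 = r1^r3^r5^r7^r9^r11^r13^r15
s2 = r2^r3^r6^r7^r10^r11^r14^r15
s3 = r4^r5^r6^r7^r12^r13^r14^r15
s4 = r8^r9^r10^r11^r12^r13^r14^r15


s1=1, s2=1, s3=1, s4=0

Syndrome = 7 (error at position 7)


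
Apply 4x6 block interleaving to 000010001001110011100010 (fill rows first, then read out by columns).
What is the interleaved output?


Matrix:
  000010
  001001
  110011
  100010
Read columns: 001100100100000010110110

001100100100000010110110


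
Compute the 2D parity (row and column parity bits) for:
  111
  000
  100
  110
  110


Row parities: 10100
Column parities: 011

Row P: 10100, Col P: 011, Corner: 0


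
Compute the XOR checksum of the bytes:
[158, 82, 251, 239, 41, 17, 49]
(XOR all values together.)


XOR chain: 158 ^ 82 ^ 251 ^ 239 ^ 41 ^ 17 ^ 49 = 209

209


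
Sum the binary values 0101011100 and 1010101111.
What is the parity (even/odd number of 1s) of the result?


0101011100 = 348
1010101111 = 687
Sum = 1035 = 10000001011
1s count = 4

even parity (4 ones in 10000001011)


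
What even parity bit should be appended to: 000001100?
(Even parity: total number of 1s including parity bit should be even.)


Number of 1s in data: 2
Parity bit: 0

0


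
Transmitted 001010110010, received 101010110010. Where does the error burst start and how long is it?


XOR: 100000000000

Burst at position 0, length 1


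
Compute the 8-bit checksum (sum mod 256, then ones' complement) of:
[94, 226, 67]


Sum = 387 mod 256 = 131
Complement = 124

124


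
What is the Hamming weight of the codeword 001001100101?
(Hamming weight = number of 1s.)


Counting 1s in 001001100101

5


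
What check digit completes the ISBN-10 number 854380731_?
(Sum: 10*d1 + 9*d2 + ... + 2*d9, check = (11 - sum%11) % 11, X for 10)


Weighted sum: 265
265 mod 11 = 1

Check digit: X


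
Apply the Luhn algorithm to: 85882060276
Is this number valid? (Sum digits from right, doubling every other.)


Luhn sum = 45
45 mod 10 = 5

Invalid (Luhn sum mod 10 = 5)


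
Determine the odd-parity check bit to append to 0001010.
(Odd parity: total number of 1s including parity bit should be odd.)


Number of 1s in data: 2
Parity bit: 1

1


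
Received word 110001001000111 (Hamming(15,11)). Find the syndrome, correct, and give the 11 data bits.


Syndrome = 0: no error detected

Data: 00101000111 (no errors)


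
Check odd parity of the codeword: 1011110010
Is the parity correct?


Number of 1s: 6

No, parity error (6 ones)


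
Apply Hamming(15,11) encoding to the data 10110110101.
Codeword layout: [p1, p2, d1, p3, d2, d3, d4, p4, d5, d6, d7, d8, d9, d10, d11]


Parity bits: p1=1, p2=0, p3=0, p4=0

101001100110101


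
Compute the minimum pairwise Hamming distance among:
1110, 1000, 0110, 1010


Comparing all pairs, minimum distance: 1
Can detect 0 errors, correct 0 errors

1


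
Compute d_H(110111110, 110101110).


XOR: 000010000
Count of 1s: 1

1


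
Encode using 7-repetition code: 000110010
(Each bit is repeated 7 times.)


Each bit -> 7 copies

000000000000000000000111111111111110000000000000011111110000000


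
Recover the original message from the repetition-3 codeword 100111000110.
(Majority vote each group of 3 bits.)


Groups: 100, 111, 000, 110
Majority votes: 0101

0101


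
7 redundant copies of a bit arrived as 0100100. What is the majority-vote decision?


Ones: 2 out of 7
Threshold: 4

0 (2/7 voted 1)


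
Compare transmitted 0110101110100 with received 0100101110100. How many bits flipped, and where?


XOR: 0010000000000

1 error(s) at position(s): 2


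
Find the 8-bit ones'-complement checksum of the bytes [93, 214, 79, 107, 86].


Sum = 579 mod 256 = 67
Complement = 188

188


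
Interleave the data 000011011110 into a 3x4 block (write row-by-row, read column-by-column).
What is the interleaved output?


Matrix:
  0000
  1101
  1110
Read columns: 011011001010

011011001010


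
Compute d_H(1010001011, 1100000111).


XOR: 0110001100
Count of 1s: 4

4


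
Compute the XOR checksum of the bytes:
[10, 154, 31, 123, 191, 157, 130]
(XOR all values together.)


XOR chain: 10 ^ 154 ^ 31 ^ 123 ^ 191 ^ 157 ^ 130 = 84

84


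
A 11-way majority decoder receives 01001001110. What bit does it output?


Ones: 5 out of 11
Threshold: 6

0 (5/11 voted 1)


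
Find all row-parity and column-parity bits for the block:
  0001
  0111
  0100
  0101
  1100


Row parities: 11100
Column parities: 1011

Row P: 11100, Col P: 1011, Corner: 1


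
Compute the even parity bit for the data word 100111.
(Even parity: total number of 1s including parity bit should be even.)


Number of 1s in data: 4
Parity bit: 0

0
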